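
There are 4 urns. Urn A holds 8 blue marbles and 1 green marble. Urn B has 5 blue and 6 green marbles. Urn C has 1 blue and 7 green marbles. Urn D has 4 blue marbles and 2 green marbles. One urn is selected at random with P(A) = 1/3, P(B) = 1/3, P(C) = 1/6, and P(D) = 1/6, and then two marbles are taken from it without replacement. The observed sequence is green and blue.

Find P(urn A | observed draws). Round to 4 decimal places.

Compute the likelihood of the observed sequence for each case: P(data | urn A) = (1/9)(8/8) = 0.11111; P(data | urn B) = (6/11)(5/10) = 0.27273; P(data | urn C) = (7/8)(1/7) = 0.125; P(data | urn D) = (2/6)(4/5) = 0.26667.
Weighting by the prior gives 1/3 · 0.11111 = 0.037037, 1/3 · 0.27273 = 0.090909, 1/6 · 0.125 = 0.020833, 1/6 · 0.26667 = 0.044444; summing to 0.19322.
By Bayes' rule, P(urn A | data) = (0.037037) / (0.19322) = 0.19168.

0.1917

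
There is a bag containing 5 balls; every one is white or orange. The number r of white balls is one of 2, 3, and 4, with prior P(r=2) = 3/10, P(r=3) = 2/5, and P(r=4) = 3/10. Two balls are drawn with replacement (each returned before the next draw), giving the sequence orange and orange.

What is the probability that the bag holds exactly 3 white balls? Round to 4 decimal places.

0.3478

For each hypothesis, P(data | H) works out to: P(data | r = 2) = (3/5)(3/5) = 9/25; P(data | r = 3) = (2/5)(2/5) = 4/25; P(data | r = 4) = (1/5)(1/5) = 1/25.
The prior-weighted likelihoods are 3/10 · 9/25 = 27/250, 2/5 · 4/25 = 8/125, 3/10 · 1/25 = 3/250; these sum to 23/125.
So P(r = 3 | data) = (8/125) / (23/125) = 8/23.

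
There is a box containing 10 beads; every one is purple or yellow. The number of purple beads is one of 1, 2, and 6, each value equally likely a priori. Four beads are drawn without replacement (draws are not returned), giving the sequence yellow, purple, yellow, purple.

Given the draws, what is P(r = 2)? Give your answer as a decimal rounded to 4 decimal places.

Under each hypothesis, the probability of the observed sequence is: P(data | r = 1) = (9/10)(1/9)(8/8)(0/7) = 0; P(data | r = 2) = (8/10)(2/9)(7/8)(1/7) = 0.022222; P(data | r = 6) = (4/10)(6/9)(3/8)(5/7) = 0.071429.
The prior-weighted likelihoods are 1/3 · 0 = 0, 1/3 · 0.022222 = 0.0074074, 1/3 · 0.071429 = 0.02381; these sum to 0.031217.
By Bayes' rule, P(r = 2 | data) = (0.0074074) / (0.031217) = 0.23729.

0.2373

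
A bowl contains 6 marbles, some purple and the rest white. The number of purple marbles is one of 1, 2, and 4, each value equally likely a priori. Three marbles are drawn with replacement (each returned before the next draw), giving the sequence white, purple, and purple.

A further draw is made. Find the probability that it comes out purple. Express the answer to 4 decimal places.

0.5189

For each hypothesis, P(data | H) works out to: P(data | r = 1) = (5/6)(1/6)(1/6) = 5/216; P(data | r = 2) = (4/6)(2/6)(2/6) = 2/27; P(data | r = 4) = (2/6)(4/6)(4/6) = 4/27.
The prior-weighted likelihoods are 1/3 · 5/216 = 5/648, 1/3 · 2/27 = 2/81, 1/3 · 4/27 = 4/81; with total 53/648.
The posterior is then P(r = 1 | data) = 5/53, P(r = 2 | data) = 16/53, P(r = 4 | data) = 32/53.
So P(purple next | data) = Σ P(purple next | H) P(H | data) = (1/6)(5/53) + (1/3)(16/53) + (2/3)(32/53) = 55/106.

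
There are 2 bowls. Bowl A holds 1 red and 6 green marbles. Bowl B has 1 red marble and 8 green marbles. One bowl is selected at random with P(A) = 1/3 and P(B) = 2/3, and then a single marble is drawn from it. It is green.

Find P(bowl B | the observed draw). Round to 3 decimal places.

The likelihood of this draw under each hypothesis: P(data | bowl A) = (6/7) = 6/7; P(data | bowl B) = (8/9) = 8/9.
The prior-weighted likelihoods are 1/3 · 6/7 = 2/7, 2/3 · 8/9 = 16/27; these sum to 166/189.
So P(bowl B | data) = (16/27) / (166/189) = 56/83.

0.675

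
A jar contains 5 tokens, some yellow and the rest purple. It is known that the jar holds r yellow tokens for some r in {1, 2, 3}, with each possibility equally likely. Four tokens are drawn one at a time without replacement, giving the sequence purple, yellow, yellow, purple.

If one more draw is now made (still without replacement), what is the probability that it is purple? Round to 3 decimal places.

0.500

For each hypothesis, P(data | H) works out to: P(data | r = 1) = (4/5)(1/4)(0/3) = 0; P(data | r = 2) = (3/5)(2/4)(1/3)(2/2) = 1/10; P(data | r = 3) = (2/5)(3/4)(2/3)(1/2) = 1/10.
The prior-weighted likelihoods are 1/3 · 0 = 0, 1/3 · 1/10 = 1/30, 1/3 · 1/10 = 1/30; these sum to 1/15.
Normalising, the posterior is P(r = 1 | data) = 0, P(r = 2 | data) = 1/2, P(r = 3 | data) = 1/2.
Averaging over the posterior, P(purple next | data) = (1)(1/2) + (0)(1/2) = 1/2.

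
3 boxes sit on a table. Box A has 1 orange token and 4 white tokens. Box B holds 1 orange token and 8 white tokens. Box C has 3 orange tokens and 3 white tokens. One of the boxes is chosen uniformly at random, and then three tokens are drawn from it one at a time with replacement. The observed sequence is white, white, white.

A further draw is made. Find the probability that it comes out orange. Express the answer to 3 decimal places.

Under each hypothesis, the probability of the observed sequence is: P(data | box A) = (4/5)(4/5)(4/5) = 0.512; P(data | box B) = (8/9)(8/9)(8/9) = 0.70233; P(data | box C) = (3/6)(3/6)(3/6) = 0.125.
The prior-weighted likelihoods are 1/3 · 0.512 = 0.17067, 1/3 · 0.70233 = 0.23411, 1/3 · 0.125 = 0.041667; summing to 0.44644.
The posterior is then P(box A | data) = 0.38228, P(box B | data) = 0.52439, P(box C | data) = 0.09333.
So P(orange next | data) = Σ P(orange next | H) P(H | data) = (1/5)(0.38228) + (1/9)(0.52439) + (1/2)(0.09333) = 0.18139.

0.181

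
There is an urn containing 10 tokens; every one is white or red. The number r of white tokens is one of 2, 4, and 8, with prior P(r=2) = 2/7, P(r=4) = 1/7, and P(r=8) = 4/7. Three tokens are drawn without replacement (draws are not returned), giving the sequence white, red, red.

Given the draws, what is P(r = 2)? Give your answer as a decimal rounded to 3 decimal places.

The likelihood of the observed sequence under each hypothesis: P(data | r = 2) = (2/10)(8/9)(7/8) = 7/45; P(data | r = 4) = (4/10)(6/9)(5/8) = 1/6; P(data | r = 8) = (8/10)(2/9)(1/8) = 1/45.
Weighting by the prior gives 2/7 · 7/45 = 2/45, 1/7 · 1/6 = 1/42, 4/7 · 1/45 = 4/315; summing to 17/210.
So P(r = 2 | data) = (2/45) / (17/210) = 28/51.

0.549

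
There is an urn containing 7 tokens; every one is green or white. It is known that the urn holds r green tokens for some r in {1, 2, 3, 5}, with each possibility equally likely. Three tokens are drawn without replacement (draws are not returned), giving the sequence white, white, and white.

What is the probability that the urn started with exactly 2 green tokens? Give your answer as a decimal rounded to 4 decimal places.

Under each hypothesis, the probability of the observed sequence is: P(data | r = 1) = (6/7)(5/6)(4/5) = 4/7; P(data | r = 2) = (5/7)(4/6)(3/5) = 2/7; P(data | r = 3) = (4/7)(3/6)(2/5) = 4/35; P(data | r = 5) = (2/7)(1/6)(0/5) = 0.
The prior-weighted likelihoods are 1/4 · 4/7 = 1/7, 1/4 · 2/7 = 1/14, 1/4 · 4/35 = 1/35, 1/4 · 0 = 0; these sum to 17/70.
So P(r = 2 | data) = (1/14) / (17/70) = 5/17.

0.2941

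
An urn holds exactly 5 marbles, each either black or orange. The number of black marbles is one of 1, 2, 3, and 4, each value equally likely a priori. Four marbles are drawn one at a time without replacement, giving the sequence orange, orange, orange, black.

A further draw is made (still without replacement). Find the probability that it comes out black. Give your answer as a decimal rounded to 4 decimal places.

0.3333

The likelihood of the observed sequence under each hypothesis: P(data | r = 1) = (4/5)(3/4)(2/3)(1/2) = 1/5; P(data | r = 2) = (3/5)(2/4)(1/3)(2/2) = 1/10; P(data | r = 3) = (2/5)(1/4)(0/3) = 0; P(data | r = 4) = (1/5)(0/4) = 0.
The prior-weighted likelihoods are 1/4 · 1/5 = 1/20, 1/4 · 1/10 = 1/40, 1/4 · 0 = 0, 1/4 · 0 = 0; with total 3/40.
Normalising, the posterior is P(r = 1 | data) = 2/3, P(r = 2 | data) = 1/3, P(r = 3 | data) = 0, P(r = 4 | data) = 0.
So P(black next | data) = Σ P(black next | H) P(H | data) = (0)(2/3) + (1)(1/3) = 1/3.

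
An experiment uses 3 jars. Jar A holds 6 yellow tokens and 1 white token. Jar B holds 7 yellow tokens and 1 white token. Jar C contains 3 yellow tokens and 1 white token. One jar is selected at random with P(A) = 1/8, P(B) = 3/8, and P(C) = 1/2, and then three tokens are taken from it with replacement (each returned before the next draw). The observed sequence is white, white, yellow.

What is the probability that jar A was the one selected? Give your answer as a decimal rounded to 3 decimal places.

Compute the likelihood of the observed sequence for each case: P(data | jar A) = (1/7)(1/7)(6/7) = 0.017493; P(data | jar B) = (1/8)(1/8)(7/8) = 0.013672; P(data | jar C) = (1/4)(1/4)(3/4) = 0.046875.
The prior-weighted likelihoods are 1/8 · 0.017493 = 0.0021866, 3/8 · 0.013672 = 0.005127, 1/2 · 0.046875 = 0.023438; with total 0.030751.
Therefore the posterior P(jar A | data) = (0.0021866) / (0.030751) = 0.071106.

0.071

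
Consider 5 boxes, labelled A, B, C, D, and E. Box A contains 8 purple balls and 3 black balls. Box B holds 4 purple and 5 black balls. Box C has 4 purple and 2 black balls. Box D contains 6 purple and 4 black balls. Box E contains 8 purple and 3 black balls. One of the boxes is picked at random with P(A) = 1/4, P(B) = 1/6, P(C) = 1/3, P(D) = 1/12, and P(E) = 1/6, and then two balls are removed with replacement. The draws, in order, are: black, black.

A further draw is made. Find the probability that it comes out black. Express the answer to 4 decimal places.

For each hypothesis, P(data | H) works out to: P(data | box A) = (3/11)(3/11) = 0.07438; P(data | box B) = (5/9)(5/9) = 0.30864; P(data | box C) = (2/6)(2/6) = 0.11111; P(data | box D) = (4/10)(4/10) = 0.16; P(data | box E) = (3/11)(3/11) = 0.07438.
Multiplying each by its prior: 1/4 · 0.07438 = 0.018595, 1/6 · 0.30864 = 0.05144, 1/3 · 0.11111 = 0.037037, 1/12 · 0.16 = 0.013333, 1/6 · 0.07438 = 0.012397; these sum to 0.1328.
The posterior is then P(box A | data) = 0.14002, P(box B | data) = 0.38734, P(box C | data) = 0.27889, P(box D | data) = 0.1004, P(box E | data) = 0.093347.
So P(black next | data) = Σ P(black next | H) P(H | data) = (3/11)(0.14002) + (5/9)(0.38734) + (1/3)(0.27889) + (2/5)(0.1004) + (3/11)(0.093347) = 0.41196.

0.4120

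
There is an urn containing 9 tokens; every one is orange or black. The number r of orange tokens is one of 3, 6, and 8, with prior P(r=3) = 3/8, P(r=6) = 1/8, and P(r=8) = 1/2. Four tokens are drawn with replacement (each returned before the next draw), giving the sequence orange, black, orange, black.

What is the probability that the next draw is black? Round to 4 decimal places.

0.5054

For each hypothesis, P(data | H) works out to: P(data | r = 3) = (3/9)(6/9)(3/9)(6/9) = 0.049383; P(data | r = 6) = (6/9)(3/9)(6/9)(3/9) = 0.049383; P(data | r = 8) = (8/9)(1/9)(8/9)(1/9) = 0.0097546.
Multiplying each by its prior: 3/8 · 0.049383 = 0.018519, 1/8 · 0.049383 = 0.0061728, 1/2 · 0.0097546 = 0.0048773; summing to 0.029569.
Normalising, the posterior is P(r = 3 | data) = 0.62629, P(r = 6 | data) = 0.20876, P(r = 8 | data) = 0.16495.
The predictive probability is P(black next | data) = (2/3)(0.62629) + (1/3)(0.20876) + (1/9)(0.16495) = 0.50544.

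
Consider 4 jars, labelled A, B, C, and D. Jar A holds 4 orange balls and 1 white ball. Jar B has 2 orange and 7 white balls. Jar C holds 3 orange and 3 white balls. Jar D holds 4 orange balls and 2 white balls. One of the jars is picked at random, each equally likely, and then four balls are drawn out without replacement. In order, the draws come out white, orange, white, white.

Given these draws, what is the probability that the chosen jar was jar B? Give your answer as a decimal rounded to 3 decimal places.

The likelihood of the observed sequence under each hypothesis: P(data | jar A) = (1/5)(4/4)(0/3) = 0; P(data | jar B) = (7/9)(2/8)(6/7)(5/6) = 5/36; P(data | jar C) = (3/6)(3/5)(2/4)(1/3) = 1/20; P(data | jar D) = (2/6)(4/5)(1/4)(0/3) = 0.
Weighting by the prior gives 1/4 · 0 = 0, 1/4 · 5/36 = 5/144, 1/4 · 1/20 = 1/80, 1/4 · 0 = 0; summing to 17/360.
Therefore the posterior P(jar B | data) = (5/144) / (17/360) = 25/34.

0.735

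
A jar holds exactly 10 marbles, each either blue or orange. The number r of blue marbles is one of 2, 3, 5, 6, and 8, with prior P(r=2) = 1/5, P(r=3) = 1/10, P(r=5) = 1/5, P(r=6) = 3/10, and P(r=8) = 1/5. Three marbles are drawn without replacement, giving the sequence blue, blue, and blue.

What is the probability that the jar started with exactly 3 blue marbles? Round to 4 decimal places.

0.0052

For each hypothesis, P(data | H) works out to: P(data | r = 2) = (2/10)(1/9)(0/8) = 0; P(data | r = 3) = (3/10)(2/9)(1/8) = 0.0083333; P(data | r = 5) = (5/10)(4/9)(3/8) = 0.083333; P(data | r = 6) = (6/10)(5/9)(4/8) = 0.16667; P(data | r = 8) = (8/10)(7/9)(6/8) = 0.46667.
Weighting by the prior gives 1/5 · 0 = 0, 1/10 · 0.0083333 = 0.00083333, 1/5 · 0.083333 = 0.016667, 3/10 · 0.16667 = 0.05, 1/5 · 0.46667 = 0.093333; summing to 0.16083.
By Bayes' rule, P(r = 3 | data) = (0.00083333) / (0.16083) = 0.0051813.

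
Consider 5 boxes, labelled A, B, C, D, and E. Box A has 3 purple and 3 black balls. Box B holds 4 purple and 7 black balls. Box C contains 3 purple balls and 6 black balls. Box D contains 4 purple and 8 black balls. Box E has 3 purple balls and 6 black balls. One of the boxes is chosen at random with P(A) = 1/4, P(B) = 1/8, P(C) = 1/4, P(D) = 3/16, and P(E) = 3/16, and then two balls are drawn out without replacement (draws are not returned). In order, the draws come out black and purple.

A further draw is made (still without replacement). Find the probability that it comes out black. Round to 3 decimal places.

0.645

Compute the likelihood of the observed sequence for each case: P(data | box A) = (3/6)(3/5) = 0.3; P(data | box B) = (7/11)(4/10) = 0.25455; P(data | box C) = (6/9)(3/8) = 0.25; P(data | box D) = (8/12)(4/11) = 0.24242; P(data | box E) = (6/9)(3/8) = 0.25.
Multiplying each by its prior: 1/4 · 0.3 = 0.075, 1/8 · 0.25455 = 0.031818, 1/4 · 0.25 = 0.0625, 3/16 · 0.24242 = 0.045455, 3/16 · 0.25 = 0.046875; with total 0.26165.
Dividing through by the total gives posterior P(box A | data) = 0.28664, P(box B | data) = 0.12161, P(box C | data) = 0.23887, P(box D | data) = 0.17372, P(box E | data) = 0.17915.
So P(black next | data) = Σ P(black next | H) P(H | data) = (1/2)(0.28664) + (2/3)(0.12161) + (5/7)(0.23887) + (7/10)(0.17372) + (5/7)(0.17915) = 0.64459.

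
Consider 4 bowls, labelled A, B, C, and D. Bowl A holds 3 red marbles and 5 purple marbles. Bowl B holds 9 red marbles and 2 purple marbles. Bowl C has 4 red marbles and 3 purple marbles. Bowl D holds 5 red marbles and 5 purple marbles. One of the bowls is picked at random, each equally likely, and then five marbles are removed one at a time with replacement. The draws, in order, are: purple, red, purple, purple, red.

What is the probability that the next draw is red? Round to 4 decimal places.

The likelihood of the observed sequence under each hypothesis: P(data | bowl A) = (5/8)(3/8)(5/8)(5/8)(3/8) = 0.034332; P(data | bowl B) = (2/11)(9/11)(2/11)(2/11)(9/11) = 0.0040236; P(data | bowl C) = (3/7)(4/7)(3/7)(3/7)(4/7) = 0.025704; P(data | bowl D) = (5/10)(5/10)(5/10)(5/10)(5/10) = 0.03125.
The prior-weighted likelihoods are 1/4 · 0.034332 = 0.0085831, 1/4 · 0.0040236 = 0.0010059, 1/4 · 0.025704 = 0.0064259, 1/4 · 0.03125 = 0.0078125; these sum to 0.023827.
The posterior is then P(bowl A | data) = 0.36022, P(bowl B | data) = 0.042216, P(bowl C | data) = 0.26969, P(bowl D | data) = 0.32788.
So P(red next | data) = Σ P(red next | H) P(H | data) = (3/8)(0.36022) + (9/11)(0.042216) + (4/7)(0.26969) + (1/2)(0.32788) = 0.48767.

0.4877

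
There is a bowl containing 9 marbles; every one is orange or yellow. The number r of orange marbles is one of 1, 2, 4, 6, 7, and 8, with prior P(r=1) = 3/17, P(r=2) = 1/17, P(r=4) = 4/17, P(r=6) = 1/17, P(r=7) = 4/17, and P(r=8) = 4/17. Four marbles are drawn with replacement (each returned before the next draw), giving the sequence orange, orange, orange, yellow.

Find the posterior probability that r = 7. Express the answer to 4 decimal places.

Under each hypothesis, the probability of the observed sequence is: P(data | r = 1) = (1/9)(1/9)(1/9)(8/9) = 0.0012193; P(data | r = 2) = (2/9)(2/9)(2/9)(7/9) = 0.0085353; P(data | r = 4) = (4/9)(4/9)(4/9)(5/9) = 0.048773; P(data | r = 6) = (6/9)(6/9)(6/9)(3/9) = 0.098765; P(data | r = 7) = (7/9)(7/9)(7/9)(2/9) = 0.10456; P(data | r = 8) = (8/9)(8/9)(8/9)(1/9) = 0.078037.
The prior-weighted likelihoods are 3/17 · 0.0012193 = 0.00021518, 1/17 · 0.0085353 = 0.00050208, 4/17 · 0.048773 = 0.011476, 1/17 · 0.098765 = 0.0058097, 4/17 · 0.10456 = 0.024602, 4/17 · 0.078037 = 0.018362; with total 0.060966.
Hence P(r = 7 | data) = (0.024602) / (0.060966) = 0.40353.

0.4035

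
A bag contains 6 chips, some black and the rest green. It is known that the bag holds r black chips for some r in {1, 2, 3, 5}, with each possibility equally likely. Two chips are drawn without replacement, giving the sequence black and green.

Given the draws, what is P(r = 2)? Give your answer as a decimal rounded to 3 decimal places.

For each hypothesis, P(data | H) works out to: P(data | r = 1) = (1/6)(5/5) = 1/6; P(data | r = 2) = (2/6)(4/5) = 4/15; P(data | r = 3) = (3/6)(3/5) = 3/10; P(data | r = 5) = (5/6)(1/5) = 1/6.
Weighting by the prior gives 1/4 · 1/6 = 1/24, 1/4 · 4/15 = 1/15, 1/4 · 3/10 = 3/40, 1/4 · 1/6 = 1/24; these sum to 9/40.
So P(r = 2 | data) = (1/15) / (9/40) = 8/27.

0.296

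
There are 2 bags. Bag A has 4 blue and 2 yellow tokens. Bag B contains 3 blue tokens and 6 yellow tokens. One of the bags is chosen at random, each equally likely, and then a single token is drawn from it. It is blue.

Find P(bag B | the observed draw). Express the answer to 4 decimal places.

Compute the likelihood of this draw for each case: P(data | bag A) = (4/6) = 2/3; P(data | bag B) = (3/9) = 1/3.
Weighting by the prior gives 1/2 · 2/3 = 1/3, 1/2 · 1/3 = 1/6; with total 1/2.
Hence P(bag B | data) = (1/6) / (1/2) = 1/3.

0.3333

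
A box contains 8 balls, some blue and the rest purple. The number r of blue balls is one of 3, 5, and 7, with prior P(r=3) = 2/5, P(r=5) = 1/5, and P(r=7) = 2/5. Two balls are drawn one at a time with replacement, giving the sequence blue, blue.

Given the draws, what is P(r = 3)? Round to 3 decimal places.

0.128

Under each hypothesis, the probability of the observed sequence is: P(data | r = 3) = (3/8)(3/8) = 9/64; P(data | r = 5) = (5/8)(5/8) = 25/64; P(data | r = 7) = (7/8)(7/8) = 49/64.
The prior-weighted likelihoods are 2/5 · 9/64 = 9/160, 1/5 · 25/64 = 5/64, 2/5 · 49/64 = 49/160; with total 141/320.
By Bayes' rule, P(r = 3 | data) = (9/160) / (141/320) = 6/47.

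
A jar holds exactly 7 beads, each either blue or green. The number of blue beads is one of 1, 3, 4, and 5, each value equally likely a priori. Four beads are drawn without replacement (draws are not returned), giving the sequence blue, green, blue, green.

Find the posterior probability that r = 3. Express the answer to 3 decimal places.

0.391

The likelihood of the observed sequence under each hypothesis: P(data | r = 1) = (1/7)(6/6)(0/5) = 0; P(data | r = 3) = (3/7)(4/6)(2/5)(3/4) = 3/35; P(data | r = 4) = (4/7)(3/6)(3/5)(2/4) = 3/35; P(data | r = 5) = (5/7)(2/6)(4/5)(1/4) = 1/21.
Weighting by the prior gives 1/4 · 0 = 0, 1/4 · 3/35 = 3/140, 1/4 · 3/35 = 3/140, 1/4 · 1/21 = 1/84; summing to 23/420.
By Bayes' rule, P(r = 3 | data) = (3/140) / (23/420) = 9/23.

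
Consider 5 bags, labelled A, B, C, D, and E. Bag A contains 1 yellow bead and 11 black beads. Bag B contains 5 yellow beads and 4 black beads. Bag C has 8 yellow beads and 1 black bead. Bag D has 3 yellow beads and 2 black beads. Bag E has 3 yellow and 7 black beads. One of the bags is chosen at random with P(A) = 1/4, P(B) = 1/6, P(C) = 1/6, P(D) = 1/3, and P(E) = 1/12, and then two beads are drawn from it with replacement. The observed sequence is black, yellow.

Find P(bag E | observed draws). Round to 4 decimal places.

0.1005

For each hypothesis, P(data | H) works out to: P(data | bag A) = (11/12)(1/12) = 0.076389; P(data | bag B) = (4/9)(5/9) = 0.24691; P(data | bag C) = (1/9)(8/9) = 0.098765; P(data | bag D) = (2/5)(3/5) = 0.24; P(data | bag E) = (7/10)(3/10) = 0.21.
Multiplying each by its prior: 1/4 · 0.076389 = 0.019097, 1/6 · 0.24691 = 0.041152, 1/6 · 0.098765 = 0.016461, 1/3 · 0.24 = 0.08, 1/12 · 0.21 = 0.0175; with total 0.17421.
Hence P(bag E | data) = (0.0175) / (0.17421) = 0.10045.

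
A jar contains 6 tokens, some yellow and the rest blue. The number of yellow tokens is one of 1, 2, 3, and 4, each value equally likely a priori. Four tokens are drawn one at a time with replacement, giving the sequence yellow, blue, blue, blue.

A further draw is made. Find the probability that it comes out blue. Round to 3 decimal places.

Compute the likelihood of the observed sequence for each case: P(data | r = 1) = (1/6)(5/6)(5/6)(5/6) = 0.096451; P(data | r = 2) = (2/6)(4/6)(4/6)(4/6) = 0.098765; P(data | r = 3) = (3/6)(3/6)(3/6)(3/6) = 0.0625; P(data | r = 4) = (4/6)(2/6)(2/6)(2/6) = 0.024691.
Multiplying each by its prior: 1/4 · 0.096451 = 0.024113, 1/4 · 0.098765 = 0.024691, 1/4 · 0.0625 = 0.015625, 1/4 · 0.024691 = 0.0061728; summing to 0.070602.
Dividing through by the total gives posterior P(r = 1 | data) = 0.34153, P(r = 2 | data) = 0.34973, P(r = 3 | data) = 0.22131, P(r = 4 | data) = 0.087432.
So P(blue next | data) = Σ P(blue next | H) P(H | data) = (5/6)(0.34153) + (2/3)(0.34973) + (1/2)(0.22131) + (1/3)(0.087432) = 0.65756.

0.658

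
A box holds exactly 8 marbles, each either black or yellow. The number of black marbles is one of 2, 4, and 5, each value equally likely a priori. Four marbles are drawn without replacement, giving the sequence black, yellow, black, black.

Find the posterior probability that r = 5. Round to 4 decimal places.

0.6522

The likelihood of the observed sequence under each hypothesis: P(data | r = 2) = (2/8)(6/7)(1/6)(0/5) = 0; P(data | r = 4) = (4/8)(4/7)(3/6)(2/5) = 2/35; P(data | r = 5) = (5/8)(3/7)(4/6)(3/5) = 3/28.
Multiplying each by its prior: 1/3 · 0 = 0, 1/3 · 2/35 = 2/105, 1/3 · 3/28 = 1/28; these sum to 23/420.
So P(r = 5 | data) = (1/28) / (23/420) = 15/23.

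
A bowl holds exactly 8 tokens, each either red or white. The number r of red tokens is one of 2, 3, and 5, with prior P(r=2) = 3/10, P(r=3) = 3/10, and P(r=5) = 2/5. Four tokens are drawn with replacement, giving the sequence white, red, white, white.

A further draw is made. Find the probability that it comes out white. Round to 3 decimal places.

For each hypothesis, P(data | H) works out to: P(data | r = 2) = (6/8)(2/8)(6/8)(6/8) = 0.10547; P(data | r = 3) = (5/8)(3/8)(5/8)(5/8) = 0.091553; P(data | r = 5) = (3/8)(5/8)(3/8)(3/8) = 0.032959.
Multiplying each by its prior: 3/10 · 0.10547 = 0.031641, 3/10 · 0.091553 = 0.027466, 2/5 · 0.032959 = 0.013184; summing to 0.07229.
Dividing through by the total gives posterior P(r = 2 | data) = 0.43769, P(r = 3 | data) = 0.37994, P(r = 5 | data) = 0.18237.
The predictive probability is P(white next | data) = (3/4)(0.43769) + (5/8)(0.37994) + (3/8)(0.18237) = 0.63412.

0.634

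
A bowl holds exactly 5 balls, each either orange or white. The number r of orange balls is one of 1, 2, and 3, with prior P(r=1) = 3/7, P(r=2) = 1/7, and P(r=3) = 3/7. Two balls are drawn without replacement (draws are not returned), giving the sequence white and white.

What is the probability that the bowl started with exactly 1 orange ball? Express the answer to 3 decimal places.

0.750

Under each hypothesis, the probability of the observed sequence is: P(data | r = 1) = (4/5)(3/4) = 3/5; P(data | r = 2) = (3/5)(2/4) = 3/10; P(data | r = 3) = (2/5)(1/4) = 1/10.
Weighting by the prior gives 3/7 · 3/5 = 9/35, 1/7 · 3/10 = 3/70, 3/7 · 1/10 = 3/70; summing to 12/35.
By Bayes' rule, P(r = 1 | data) = (9/35) / (12/35) = 3/4.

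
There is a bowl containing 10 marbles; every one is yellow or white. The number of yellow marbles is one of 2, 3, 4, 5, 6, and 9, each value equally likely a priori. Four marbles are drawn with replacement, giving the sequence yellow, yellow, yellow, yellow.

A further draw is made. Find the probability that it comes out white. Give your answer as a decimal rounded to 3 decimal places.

0.194

Compute the likelihood of the observed sequence for each case: P(data | r = 2) = (2/10)(2/10)(2/10)(2/10) = 0.0016; P(data | r = 3) = (3/10)(3/10)(3/10)(3/10) = 0.0081; P(data | r = 4) = (4/10)(4/10)(4/10)(4/10) = 0.0256; P(data | r = 5) = (5/10)(5/10)(5/10)(5/10) = 0.0625; P(data | r = 6) = (6/10)(6/10)(6/10)(6/10) = 0.1296; P(data | r = 9) = (9/10)(9/10)(9/10)(9/10) = 0.6561.
The prior-weighted likelihoods are 1/6 · 0.0016 = 0.00026667, 1/6 · 0.0081 = 0.00135, 1/6 · 0.0256 = 0.0042667, 1/6 · 0.0625 = 0.010417, 1/6 · 0.1296 = 0.0216, 1/6 · 0.6561 = 0.10935; summing to 0.14725.
Normalising, the posterior is P(r = 2 | data) = 0.001811, P(r = 3 | data) = 0.0091681, P(r = 4 | data) = 0.028976, P(r = 5 | data) = 0.070741, P(r = 6 | data) = 0.14669, P(r = 9 | data) = 0.74261.
Averaging over the posterior, P(white next | data) = (4/5)(0.001811) + (7/10)(0.0091681) + (3/5)(0.028976) + (1/2)(0.070741) + (2/5)(0.14669) + (1/10)(0.74261) = 0.19356.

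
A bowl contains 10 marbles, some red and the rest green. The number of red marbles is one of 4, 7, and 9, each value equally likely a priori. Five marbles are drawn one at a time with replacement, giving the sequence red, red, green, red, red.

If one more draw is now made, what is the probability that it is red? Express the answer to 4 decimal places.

0.7556

Under each hypothesis, the probability of the observed sequence is: P(data | r = 4) = (4/10)(4/10)(6/10)(4/10)(4/10) = 0.01536; P(data | r = 7) = (7/10)(7/10)(3/10)(7/10)(7/10) = 0.07203; P(data | r = 9) = (9/10)(9/10)(1/10)(9/10)(9/10) = 0.06561.
Multiplying each by its prior: 1/3 · 0.01536 = 0.00512, 1/3 · 0.07203 = 0.02401, 1/3 · 0.06561 = 0.02187; these sum to 0.051.
The posterior is then P(r = 4 | data) = 0.10039, P(r = 7 | data) = 0.47078, P(r = 9 | data) = 0.42882.
So P(red next | data) = Σ P(red next | H) P(H | data) = (2/5)(0.10039) + (7/10)(0.47078) + (9/10)(0.42882) = 0.75565.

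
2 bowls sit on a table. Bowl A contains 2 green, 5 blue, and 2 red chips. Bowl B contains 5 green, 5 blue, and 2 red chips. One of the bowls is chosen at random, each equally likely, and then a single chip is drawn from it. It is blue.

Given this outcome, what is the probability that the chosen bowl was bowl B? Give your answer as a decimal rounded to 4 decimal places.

Under each hypothesis, the probability of this draw is: P(data | bowl A) = (5/9) = 5/9; P(data | bowl B) = (5/12) = 5/12.
Multiplying each by its prior: 1/2 · 5/9 = 5/18, 1/2 · 5/12 = 5/24; with total 35/72.
Therefore the posterior P(bowl B | data) = (5/24) / (35/72) = 3/7.

0.4286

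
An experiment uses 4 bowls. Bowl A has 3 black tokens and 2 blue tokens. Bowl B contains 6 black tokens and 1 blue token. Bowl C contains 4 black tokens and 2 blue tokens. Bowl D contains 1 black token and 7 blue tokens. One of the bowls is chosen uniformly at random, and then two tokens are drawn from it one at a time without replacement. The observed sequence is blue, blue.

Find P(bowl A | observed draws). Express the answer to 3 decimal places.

0.109

The likelihood of the observed sequence under each hypothesis: P(data | bowl A) = (2/5)(1/4) = 1/10; P(data | bowl B) = (1/7)(0/6) = 0; P(data | bowl C) = (2/6)(1/5) = 1/15; P(data | bowl D) = (7/8)(6/7) = 3/4.
Weighting by the prior gives 1/4 · 1/10 = 1/40, 1/4 · 0 = 0, 1/4 · 1/15 = 1/60, 1/4 · 3/4 = 3/16; with total 11/48.
Therefore the posterior P(bowl A | data) = (1/40) / (11/48) = 6/55.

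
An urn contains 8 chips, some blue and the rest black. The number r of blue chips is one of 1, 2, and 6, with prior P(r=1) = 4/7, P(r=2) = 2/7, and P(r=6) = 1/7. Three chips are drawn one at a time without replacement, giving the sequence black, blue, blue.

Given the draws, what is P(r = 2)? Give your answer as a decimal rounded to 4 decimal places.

0.2857

Under each hypothesis, the probability of the observed sequence is: P(data | r = 1) = (7/8)(1/7)(0/6) = 0; P(data | r = 2) = (6/8)(2/7)(1/6) = 1/28; P(data | r = 6) = (2/8)(6/7)(5/6) = 5/28.
Multiplying each by its prior: 4/7 · 0 = 0, 2/7 · 1/28 = 1/98, 1/7 · 5/28 = 5/196; these sum to 1/28.
Therefore the posterior P(r = 2 | data) = (1/98) / (1/28) = 2/7.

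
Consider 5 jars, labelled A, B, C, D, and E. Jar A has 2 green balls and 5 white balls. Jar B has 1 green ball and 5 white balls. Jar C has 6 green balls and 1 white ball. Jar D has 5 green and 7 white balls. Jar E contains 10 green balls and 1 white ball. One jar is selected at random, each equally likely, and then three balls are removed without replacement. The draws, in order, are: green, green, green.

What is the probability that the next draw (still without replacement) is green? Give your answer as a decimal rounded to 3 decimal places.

0.800

For each hypothesis, P(data | H) works out to: P(data | jar A) = (2/7)(1/6)(0/5) = 0; P(data | jar B) = (1/6)(0/5) = 0; P(data | jar C) = (6/7)(5/6)(4/5) = 4/7; P(data | jar D) = (5/12)(4/11)(3/10) = 1/22; P(data | jar E) = (10/11)(9/10)(8/9) = 8/11.
The prior-weighted likelihoods are 1/5 · 0 = 0, 1/5 · 0 = 0, 1/5 · 4/7 = 4/35, 1/5 · 1/22 = 1/110, 1/5 · 8/11 = 8/55; summing to 207/770.
Normalising, the posterior is P(jar A | data) = 0, P(jar B | data) = 0, P(jar C | data) = 0.42512, P(jar D | data) = 0.033816, P(jar E | data) = 0.54106.
Averaging over the posterior, P(green next | data) = (3/4)(0.42512) + (2/9)(0.033816) + (7/8)(0.54106) = 0.79979.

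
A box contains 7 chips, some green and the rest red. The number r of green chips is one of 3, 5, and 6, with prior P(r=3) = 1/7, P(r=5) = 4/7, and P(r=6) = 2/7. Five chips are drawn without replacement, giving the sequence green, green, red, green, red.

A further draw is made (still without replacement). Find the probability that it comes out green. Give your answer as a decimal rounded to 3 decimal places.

0.870

For each hypothesis, P(data | H) works out to: P(data | r = 3) = (3/7)(2/6)(4/5)(1/4)(3/3) = 1/35; P(data | r = 5) = (5/7)(4/6)(2/5)(3/4)(1/3) = 1/21; P(data | r = 6) = (6/7)(5/6)(1/5)(4/4)(0/3) = 0.
The prior-weighted likelihoods are 1/7 · 1/35 = 1/245, 4/7 · 1/21 = 4/147, 2/7 · 0 = 0; with total 23/735.
Dividing through by the total gives posterior P(r = 3 | data) = 3/23, P(r = 5 | data) = 20/23, P(r = 6 | data) = 0.
Averaging over the posterior, P(green next | data) = (0)(3/23) + (1)(20/23) = 20/23.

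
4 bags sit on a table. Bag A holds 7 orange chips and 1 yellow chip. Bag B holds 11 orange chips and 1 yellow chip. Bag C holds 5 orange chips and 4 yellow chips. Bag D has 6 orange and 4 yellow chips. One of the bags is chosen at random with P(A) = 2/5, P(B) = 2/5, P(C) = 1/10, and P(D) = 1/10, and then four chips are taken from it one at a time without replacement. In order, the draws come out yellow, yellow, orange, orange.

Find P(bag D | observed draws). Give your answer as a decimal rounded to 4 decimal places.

For each hypothesis, P(data | H) works out to: P(data | bag A) = (1/8)(0/7) = 0; P(data | bag B) = (1/12)(0/11) = 0; P(data | bag C) = (4/9)(3/8)(5/7)(4/6) = 0.079365; P(data | bag D) = (4/10)(3/9)(6/8)(5/7) = 0.071429.
Multiplying each by its prior: 2/5 · 0 = 0, 2/5 · 0 = 0, 1/10 · 0.079365 = 0.0079365, 1/10 · 0.071429 = 0.0071429; these sum to 0.015079.
Therefore the posterior P(bag D | data) = (0.0071429) / (0.015079) = 0.47368.

0.4737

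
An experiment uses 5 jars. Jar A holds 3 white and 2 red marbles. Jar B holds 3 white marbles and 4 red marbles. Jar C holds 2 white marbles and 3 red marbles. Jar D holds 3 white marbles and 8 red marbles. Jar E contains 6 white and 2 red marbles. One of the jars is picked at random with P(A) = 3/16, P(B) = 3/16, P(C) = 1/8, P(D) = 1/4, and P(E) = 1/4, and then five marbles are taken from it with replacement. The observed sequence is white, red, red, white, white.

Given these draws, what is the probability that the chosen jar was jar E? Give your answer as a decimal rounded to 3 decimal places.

0.281

The likelihood of the observed sequence under each hypothesis: P(data | jar A) = (3/5)(2/5)(2/5)(3/5)(3/5) = 0.03456; P(data | jar B) = (3/7)(4/7)(4/7)(3/7)(3/7) = 0.025704; P(data | jar C) = (2/5)(3/5)(3/5)(2/5)(2/5) = 0.02304; P(data | jar D) = (3/11)(8/11)(8/11)(3/11)(3/11) = 0.01073; P(data | jar E) = (6/8)(2/8)(2/8)(6/8)(6/8) = 0.026367.
The prior-weighted likelihoods are 3/16 · 0.03456 = 0.00648, 3/16 · 0.025704 = 0.0048194, 1/8 · 0.02304 = 0.00288, 1/4 · 0.01073 = 0.0026824, 1/4 · 0.026367 = 0.0065918; with total 0.023454.
So P(jar E | data) = (0.0065918) / (0.023454) = 0.28106.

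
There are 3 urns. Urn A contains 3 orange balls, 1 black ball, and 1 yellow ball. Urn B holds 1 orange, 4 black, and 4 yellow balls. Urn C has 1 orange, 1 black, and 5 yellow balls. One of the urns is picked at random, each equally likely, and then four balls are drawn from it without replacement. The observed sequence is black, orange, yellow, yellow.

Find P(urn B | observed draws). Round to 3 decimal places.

Under each hypothesis, the probability of the observed sequence is: P(data | urn A) = (1/5)(3/4)(1/3)(0/2) = 0; P(data | urn B) = (4/9)(1/8)(4/7)(3/6) = 1/63; P(data | urn C) = (1/7)(1/6)(5/5)(4/4) = 1/42.
Multiplying each by its prior: 1/3 · 0 = 0, 1/3 · 1/63 = 1/189, 1/3 · 1/42 = 1/126; summing to 5/378.
Hence P(urn B | data) = (1/189) / (5/378) = 2/5.

0.400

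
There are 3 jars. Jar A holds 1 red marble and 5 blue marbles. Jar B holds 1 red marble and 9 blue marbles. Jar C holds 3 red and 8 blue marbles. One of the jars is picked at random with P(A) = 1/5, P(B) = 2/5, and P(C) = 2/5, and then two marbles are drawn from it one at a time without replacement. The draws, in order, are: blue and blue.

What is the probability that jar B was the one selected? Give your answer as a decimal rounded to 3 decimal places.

The likelihood of the observed sequence under each hypothesis: P(data | jar A) = (5/6)(4/5) = 2/3; P(data | jar B) = (9/10)(8/9) = 4/5; P(data | jar C) = (8/11)(7/10) = 28/55.
The prior-weighted likelihoods are 1/5 · 2/3 = 2/15, 2/5 · 4/5 = 8/25, 2/5 · 28/55 = 56/275; summing to 542/825.
Therefore the posterior P(jar B | data) = (8/25) / (542/825) = 132/271.

0.487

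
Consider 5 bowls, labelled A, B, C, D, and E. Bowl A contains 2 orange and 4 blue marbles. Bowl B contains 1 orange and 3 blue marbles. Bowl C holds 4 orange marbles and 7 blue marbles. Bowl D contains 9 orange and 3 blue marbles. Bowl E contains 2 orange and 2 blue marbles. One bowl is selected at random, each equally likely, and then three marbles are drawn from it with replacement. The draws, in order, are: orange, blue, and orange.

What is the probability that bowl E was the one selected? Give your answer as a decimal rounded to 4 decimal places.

0.2655

Compute the likelihood of the observed sequence for each case: P(data | bowl A) = (2/6)(4/6)(2/6) = 0.074074; P(data | bowl B) = (1/4)(3/4)(1/4) = 0.046875; P(data | bowl C) = (4/11)(7/11)(4/11) = 0.084147; P(data | bowl D) = (9/12)(3/12)(9/12) = 0.14062; P(data | bowl E) = (2/4)(2/4)(2/4) = 0.125.
Multiplying each by its prior: 1/5 · 0.074074 = 0.014815, 1/5 · 0.046875 = 0.009375, 1/5 · 0.084147 = 0.016829, 1/5 · 0.14062 = 0.028125, 1/5 · 0.125 = 0.025; these sum to 0.094144.
Therefore the posterior P(bowl E | data) = (0.025) / (0.094144) = 0.26555.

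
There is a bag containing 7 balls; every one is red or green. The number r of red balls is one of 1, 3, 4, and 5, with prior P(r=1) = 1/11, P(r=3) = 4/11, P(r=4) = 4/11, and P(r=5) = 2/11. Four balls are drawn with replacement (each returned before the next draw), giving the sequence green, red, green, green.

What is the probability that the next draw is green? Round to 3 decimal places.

0.556

The likelihood of the observed sequence under each hypothesis: P(data | r = 1) = (6/7)(1/7)(6/7)(6/7) = 0.089963; P(data | r = 3) = (4/7)(3/7)(4/7)(4/7) = 0.079967; P(data | r = 4) = (3/7)(4/7)(3/7)(3/7) = 0.044981; P(data | r = 5) = (2/7)(5/7)(2/7)(2/7) = 0.01666.
Weighting by the prior gives 1/11 · 0.089963 = 0.0081784, 4/11 · 0.079967 = 0.029079, 4/11 · 0.044981 = 0.016357, 2/11 · 0.01666 = 0.003029; summing to 0.056643.
Normalising, the posterior is P(r = 1 | data) = 0.14439, P(r = 3 | data) = 0.51337, P(r = 4 | data) = 0.28877, P(r = 5 | data) = 0.053476.
The predictive probability is P(green next | data) = (6/7)(0.14439) + (4/7)(0.51337) + (3/7)(0.28877) + (2/7)(0.053476) = 0.55615.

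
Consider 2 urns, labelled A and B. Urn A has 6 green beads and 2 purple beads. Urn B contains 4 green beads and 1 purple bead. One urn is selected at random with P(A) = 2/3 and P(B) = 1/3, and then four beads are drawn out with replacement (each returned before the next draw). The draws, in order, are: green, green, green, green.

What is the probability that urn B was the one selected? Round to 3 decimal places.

Compute the likelihood of the observed sequence for each case: P(data | urn A) = (6/8)(6/8)(6/8)(6/8) = 0.31641; P(data | urn B) = (4/5)(4/5)(4/5)(4/5) = 0.4096.
The prior-weighted likelihoods are 2/3 · 0.31641 = 0.21094, 1/3 · 0.4096 = 0.13653; with total 0.34747.
Therefore the posterior P(urn B | data) = (0.13653) / (0.34747) = 0.39293.

0.393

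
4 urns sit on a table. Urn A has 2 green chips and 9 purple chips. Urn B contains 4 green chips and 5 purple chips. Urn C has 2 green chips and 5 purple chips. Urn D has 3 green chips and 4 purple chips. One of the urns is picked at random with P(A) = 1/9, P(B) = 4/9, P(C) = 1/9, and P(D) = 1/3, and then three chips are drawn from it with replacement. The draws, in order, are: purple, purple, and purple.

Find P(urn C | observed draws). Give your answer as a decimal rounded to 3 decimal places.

The likelihood of the observed sequence under each hypothesis: P(data | urn A) = (9/11)(9/11)(9/11) = 0.54771; P(data | urn B) = (5/9)(5/9)(5/9) = 0.17147; P(data | urn C) = (5/7)(5/7)(5/7) = 0.36443; P(data | urn D) = (4/7)(4/7)(4/7) = 0.18659.
The prior-weighted likelihoods are 1/9 · 0.54771 = 0.060856, 4/9 · 0.17147 = 0.076208, 1/9 · 0.36443 = 0.040492, 1/3 · 0.18659 = 0.062196; these sum to 0.23975.
Hence P(urn C | data) = (0.040492) / (0.23975) = 0.16889.

0.169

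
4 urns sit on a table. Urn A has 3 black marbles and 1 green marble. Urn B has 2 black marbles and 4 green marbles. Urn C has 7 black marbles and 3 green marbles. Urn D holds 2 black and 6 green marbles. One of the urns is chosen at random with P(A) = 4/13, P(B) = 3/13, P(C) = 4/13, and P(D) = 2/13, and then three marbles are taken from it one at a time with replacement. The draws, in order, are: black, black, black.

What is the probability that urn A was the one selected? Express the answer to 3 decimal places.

Under each hypothesis, the probability of the observed sequence is: P(data | urn A) = (3/4)(3/4)(3/4) = 0.42188; P(data | urn B) = (2/6)(2/6)(2/6) = 0.037037; P(data | urn C) = (7/10)(7/10)(7/10) = 0.343; P(data | urn D) = (2/8)(2/8)(2/8) = 0.015625.
Multiplying each by its prior: 4/13 · 0.42188 = 0.12981, 3/13 · 0.037037 = 0.008547, 4/13 · 0.343 = 0.10554, 2/13 · 0.015625 = 0.0024038; these sum to 0.2463.
So P(urn A | data) = (0.12981) / (0.2463) = 0.52704.

0.527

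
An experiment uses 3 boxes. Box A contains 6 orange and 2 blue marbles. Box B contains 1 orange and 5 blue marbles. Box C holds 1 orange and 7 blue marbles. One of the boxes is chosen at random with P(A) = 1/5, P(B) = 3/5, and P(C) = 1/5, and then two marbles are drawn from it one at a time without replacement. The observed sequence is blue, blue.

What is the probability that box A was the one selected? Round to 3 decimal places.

0.013

Compute the likelihood of the observed sequence for each case: P(data | box A) = (2/8)(1/7) = 1/28; P(data | box B) = (5/6)(4/5) = 2/3; P(data | box C) = (7/8)(6/7) = 3/4.
The prior-weighted likelihoods are 1/5 · 1/28 = 1/140, 3/5 · 2/3 = 2/5, 1/5 · 3/4 = 3/20; these sum to 39/70.
Hence P(box A | data) = (1/140) / (39/70) = 1/78.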